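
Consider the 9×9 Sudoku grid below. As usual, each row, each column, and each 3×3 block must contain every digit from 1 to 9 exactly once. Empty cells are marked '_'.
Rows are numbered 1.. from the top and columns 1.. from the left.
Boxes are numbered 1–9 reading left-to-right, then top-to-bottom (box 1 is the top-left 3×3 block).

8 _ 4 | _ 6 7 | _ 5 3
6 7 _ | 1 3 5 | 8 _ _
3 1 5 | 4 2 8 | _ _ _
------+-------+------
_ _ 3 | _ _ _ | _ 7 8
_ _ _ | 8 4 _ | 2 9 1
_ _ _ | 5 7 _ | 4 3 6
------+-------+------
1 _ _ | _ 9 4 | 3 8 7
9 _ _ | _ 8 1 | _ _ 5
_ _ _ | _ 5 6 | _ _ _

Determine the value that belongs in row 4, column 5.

Row 4 already contains {3, 7, 8}.
Column 5 already contains {2, 3, 4, 5, 6, 7, 8, 9}.
Its 3×3 block (box 5) already contains {4, 5, 7, 8}.
The only value from 1–9 not eliminated is 1, so row 4, column 5 = 1.

1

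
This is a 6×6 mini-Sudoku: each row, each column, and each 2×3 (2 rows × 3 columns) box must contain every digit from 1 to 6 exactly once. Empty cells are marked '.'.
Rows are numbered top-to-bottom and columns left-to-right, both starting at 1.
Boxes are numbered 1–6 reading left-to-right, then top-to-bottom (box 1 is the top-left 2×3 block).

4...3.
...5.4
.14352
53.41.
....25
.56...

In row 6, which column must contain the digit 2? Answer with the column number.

1

Consider where 2 can go in row 6.
r6c4 is out (box 6 already has a 2).
r6c5 is out (column 5 already has a 2).
r6c6 is out (column 6 already has a 2).
So the only cell in row 6 that can hold 2 is r6c1.
That is column 1.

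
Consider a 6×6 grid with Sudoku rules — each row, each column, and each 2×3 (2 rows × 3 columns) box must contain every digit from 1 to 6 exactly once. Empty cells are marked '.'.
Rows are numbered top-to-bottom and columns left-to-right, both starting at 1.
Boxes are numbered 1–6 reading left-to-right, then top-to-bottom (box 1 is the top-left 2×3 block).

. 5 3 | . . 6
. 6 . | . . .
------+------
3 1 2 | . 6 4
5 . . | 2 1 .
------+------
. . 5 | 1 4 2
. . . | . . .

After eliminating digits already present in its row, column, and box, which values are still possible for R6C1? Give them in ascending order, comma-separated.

Row 6 already contains {}.
Column 1 already contains {3, 5}.
Its 2×3 block (box 5) already contains {5}.
Removing those from 1–6 leaves {1, 2, 4, 6} as the candidates for R6C1.

1,2,4,6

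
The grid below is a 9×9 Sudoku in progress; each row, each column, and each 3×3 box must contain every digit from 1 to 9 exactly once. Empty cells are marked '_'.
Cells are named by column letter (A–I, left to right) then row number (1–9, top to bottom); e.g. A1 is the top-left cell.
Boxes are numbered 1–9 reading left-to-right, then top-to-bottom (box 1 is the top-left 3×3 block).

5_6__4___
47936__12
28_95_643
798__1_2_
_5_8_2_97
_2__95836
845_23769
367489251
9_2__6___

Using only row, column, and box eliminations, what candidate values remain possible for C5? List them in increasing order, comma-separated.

1,3,4

Row 5 already contains {2, 5, 7, 8, 9}.
Column C already contains {2, 5, 6, 7, 8, 9}.
Its 3×3 block (box 4) already contains {2, 5, 7, 8, 9}.
Removing those from 1–9 leaves {1, 3, 4} as the candidates for C5.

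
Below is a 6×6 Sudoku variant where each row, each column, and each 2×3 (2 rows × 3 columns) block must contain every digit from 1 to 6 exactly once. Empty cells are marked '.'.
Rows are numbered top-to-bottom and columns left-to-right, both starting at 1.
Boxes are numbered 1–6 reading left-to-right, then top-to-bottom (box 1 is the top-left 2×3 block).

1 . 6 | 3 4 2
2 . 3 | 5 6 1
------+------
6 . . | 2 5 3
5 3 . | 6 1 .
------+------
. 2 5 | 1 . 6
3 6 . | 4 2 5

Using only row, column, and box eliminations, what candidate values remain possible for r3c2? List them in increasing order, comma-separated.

1,4

Row 3 already contains {2, 3, 5, 6}.
Column 2 already contains {2, 3, 6}.
Its 2×3 block (box 3) already contains {3, 5, 6}.
Removing those from 1–6 leaves {1, 4} as the candidates for r3c2.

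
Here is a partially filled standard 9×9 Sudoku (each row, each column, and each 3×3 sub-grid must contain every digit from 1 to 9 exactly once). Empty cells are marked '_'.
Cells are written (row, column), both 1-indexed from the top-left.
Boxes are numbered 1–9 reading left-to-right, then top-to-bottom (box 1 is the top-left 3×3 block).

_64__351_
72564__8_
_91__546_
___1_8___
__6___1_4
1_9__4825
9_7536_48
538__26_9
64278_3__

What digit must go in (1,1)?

Row 1 already contains {1, 3, 4, 5, 6}.
Column 1 already contains {1, 5, 6, 7, 9}.
Its 3×3 block (box 1) already contains {1, 2, 4, 5, 6, 7, 9}.
The only value from 1–9 not eliminated is 8, so (1,1) = 8.

8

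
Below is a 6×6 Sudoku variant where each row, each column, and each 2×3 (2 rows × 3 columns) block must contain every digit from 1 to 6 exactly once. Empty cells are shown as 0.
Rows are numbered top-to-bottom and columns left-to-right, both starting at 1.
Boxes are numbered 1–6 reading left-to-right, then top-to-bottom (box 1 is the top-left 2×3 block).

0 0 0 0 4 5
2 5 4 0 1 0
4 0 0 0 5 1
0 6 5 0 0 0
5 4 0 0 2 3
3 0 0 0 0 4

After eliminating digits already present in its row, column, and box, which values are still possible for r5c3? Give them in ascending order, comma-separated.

Row 5 already contains {2, 3, 4, 5}.
Column 3 already contains {4, 5}.
Its 2×3 block (box 5) already contains {3, 4, 5}.
Removing those from 1–6 leaves {1, 6} as the candidates for r5c3.

1,6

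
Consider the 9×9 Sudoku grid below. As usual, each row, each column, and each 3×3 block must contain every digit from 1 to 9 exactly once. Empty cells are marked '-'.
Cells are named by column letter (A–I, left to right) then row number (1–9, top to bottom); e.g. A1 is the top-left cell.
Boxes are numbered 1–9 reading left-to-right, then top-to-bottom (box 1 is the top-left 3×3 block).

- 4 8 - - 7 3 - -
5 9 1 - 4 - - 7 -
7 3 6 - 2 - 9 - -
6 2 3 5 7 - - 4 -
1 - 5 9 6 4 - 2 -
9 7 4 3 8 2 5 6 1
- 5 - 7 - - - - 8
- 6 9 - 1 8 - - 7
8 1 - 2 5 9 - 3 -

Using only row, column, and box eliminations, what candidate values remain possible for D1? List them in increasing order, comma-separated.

1,6

Row 1 already contains {3, 4, 7, 8}.
Column D already contains {2, 3, 5, 7, 9}.
Its 3×3 block (box 2) already contains {2, 4, 7}.
Removing those from 1–9 leaves {1, 6} as the candidates for D1.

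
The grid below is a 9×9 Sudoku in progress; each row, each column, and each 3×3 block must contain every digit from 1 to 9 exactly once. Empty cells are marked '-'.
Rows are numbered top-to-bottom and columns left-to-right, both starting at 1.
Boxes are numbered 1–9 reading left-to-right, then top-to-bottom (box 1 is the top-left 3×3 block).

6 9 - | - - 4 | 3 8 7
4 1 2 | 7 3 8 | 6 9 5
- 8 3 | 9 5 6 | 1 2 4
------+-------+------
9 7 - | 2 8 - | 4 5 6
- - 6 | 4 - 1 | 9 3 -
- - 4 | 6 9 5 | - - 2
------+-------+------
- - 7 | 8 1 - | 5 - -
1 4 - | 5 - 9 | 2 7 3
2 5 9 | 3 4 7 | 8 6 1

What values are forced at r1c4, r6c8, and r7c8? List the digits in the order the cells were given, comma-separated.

For r1c4:
  Row 1 already contains {3, 4, 6, 7, 8, 9}.
  Column 4 already contains {2, 3, 4, 5, 6, 7, 8, 9}.
  Its 3×3 block (box 2) already contains {3, 4, 5, 6, 7, 8, 9}.
  The only value from 1–9 not eliminated is 1, so r1c4 = 1.
For r6c8:
  Row 6 already contains {2, 4, 5, 6, 9}.
  Column 8 already contains {2, 3, 5, 6, 7, 8, 9}.
  Its 3×3 block (box 6) already contains {2, 3, 4, 5, 6, 9}.
  The only value from 1–9 not eliminated is 1, so r6c8 = 1.
For r7c8:
  Row 7 already contains {1, 5, 7, 8}.
  Column 8 already contains {2, 3, 5, 6, 7, 8, 9}.
  Its 3×3 block (box 9) already contains {1, 2, 3, 5, 6, 7, 8}.
  The only value from 1–9 not eliminated is 4, so r7c8 = 4.

1,1,4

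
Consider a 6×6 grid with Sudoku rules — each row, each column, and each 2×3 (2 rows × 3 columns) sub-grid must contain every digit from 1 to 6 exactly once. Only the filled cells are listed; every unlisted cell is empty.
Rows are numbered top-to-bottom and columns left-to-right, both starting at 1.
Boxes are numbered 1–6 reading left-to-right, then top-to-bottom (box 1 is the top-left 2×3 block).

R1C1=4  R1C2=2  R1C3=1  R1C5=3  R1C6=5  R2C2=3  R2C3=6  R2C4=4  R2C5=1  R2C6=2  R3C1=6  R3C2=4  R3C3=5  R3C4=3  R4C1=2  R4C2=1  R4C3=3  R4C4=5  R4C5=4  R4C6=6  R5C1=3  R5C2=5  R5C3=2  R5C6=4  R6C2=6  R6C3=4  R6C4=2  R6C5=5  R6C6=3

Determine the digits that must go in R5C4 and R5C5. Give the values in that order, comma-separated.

For R5C4:
  Consider where 1 can go in row 5.
  R5C5 is out (column 5 already has a 1).
  So the only cell in row 5 that can hold 1 is R5C4.
  So R5C4 = 1.
For R5C5:
  Row 5 already contains {2, 3, 4, 5}.
  Column 5 already contains {1, 3, 4, 5}.
  Its 2×3 block (box 6) already contains {2, 3, 4, 5}.
  The only value from 1–6 not eliminated is 6, so R5C5 = 6.

1,6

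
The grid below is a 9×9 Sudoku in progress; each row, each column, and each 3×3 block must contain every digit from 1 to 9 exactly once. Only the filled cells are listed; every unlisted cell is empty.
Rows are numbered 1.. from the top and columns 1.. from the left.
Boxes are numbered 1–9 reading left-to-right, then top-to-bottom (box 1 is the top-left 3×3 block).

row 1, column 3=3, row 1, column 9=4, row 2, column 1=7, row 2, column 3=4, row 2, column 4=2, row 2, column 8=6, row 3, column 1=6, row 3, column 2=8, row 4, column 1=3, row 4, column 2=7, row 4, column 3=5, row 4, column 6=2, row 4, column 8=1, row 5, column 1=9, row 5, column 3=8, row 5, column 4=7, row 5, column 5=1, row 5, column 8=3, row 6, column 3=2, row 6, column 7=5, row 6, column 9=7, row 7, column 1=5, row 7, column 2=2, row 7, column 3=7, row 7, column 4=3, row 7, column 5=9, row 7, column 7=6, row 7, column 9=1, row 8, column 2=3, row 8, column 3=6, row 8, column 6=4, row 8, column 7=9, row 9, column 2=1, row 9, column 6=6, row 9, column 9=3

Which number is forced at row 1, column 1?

2

Cell row 1, column 1 itself could take any of {1, 2} by direct elimination.
Consider where 2 can go in column 1.
row 6, column 1 is out (row 6 already has a 2).
row 8, column 1 is out (box 7 already has a 2).
row 9, column 1 is out (box 7 already has a 2).
So the only cell in column 1 that can hold 2 is row 1, column 1.
Therefore row 1, column 1 = 2.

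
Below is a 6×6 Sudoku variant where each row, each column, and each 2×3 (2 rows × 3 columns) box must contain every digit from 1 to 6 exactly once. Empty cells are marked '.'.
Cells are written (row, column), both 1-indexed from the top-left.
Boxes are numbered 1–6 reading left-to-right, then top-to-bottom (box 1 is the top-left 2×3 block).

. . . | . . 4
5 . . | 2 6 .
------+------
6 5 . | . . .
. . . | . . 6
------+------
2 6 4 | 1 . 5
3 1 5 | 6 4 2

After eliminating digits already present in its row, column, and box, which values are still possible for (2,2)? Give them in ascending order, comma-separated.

3,4

Row 2 already contains {2, 5, 6}.
Column 2 already contains {1, 5, 6}.
Its 2×3 block (box 1) already contains {5}.
Removing those from 1–6 leaves {3, 4} as the candidates for (2,2).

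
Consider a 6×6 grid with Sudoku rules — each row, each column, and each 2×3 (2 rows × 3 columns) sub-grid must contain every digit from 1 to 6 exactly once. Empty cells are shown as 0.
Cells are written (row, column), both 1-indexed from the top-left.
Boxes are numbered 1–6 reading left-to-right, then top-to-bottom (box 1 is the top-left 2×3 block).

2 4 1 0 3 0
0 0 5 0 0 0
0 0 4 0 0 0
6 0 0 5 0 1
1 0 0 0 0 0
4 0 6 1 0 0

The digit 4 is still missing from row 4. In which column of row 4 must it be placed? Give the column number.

Consider where 4 can go in row 4.
(4,2) is out (column 2 already has a 4).
(4,3) is out (column 3 already has a 4).
So the only cell in row 4 that can hold 4 is (4,5).
That is column 5.

5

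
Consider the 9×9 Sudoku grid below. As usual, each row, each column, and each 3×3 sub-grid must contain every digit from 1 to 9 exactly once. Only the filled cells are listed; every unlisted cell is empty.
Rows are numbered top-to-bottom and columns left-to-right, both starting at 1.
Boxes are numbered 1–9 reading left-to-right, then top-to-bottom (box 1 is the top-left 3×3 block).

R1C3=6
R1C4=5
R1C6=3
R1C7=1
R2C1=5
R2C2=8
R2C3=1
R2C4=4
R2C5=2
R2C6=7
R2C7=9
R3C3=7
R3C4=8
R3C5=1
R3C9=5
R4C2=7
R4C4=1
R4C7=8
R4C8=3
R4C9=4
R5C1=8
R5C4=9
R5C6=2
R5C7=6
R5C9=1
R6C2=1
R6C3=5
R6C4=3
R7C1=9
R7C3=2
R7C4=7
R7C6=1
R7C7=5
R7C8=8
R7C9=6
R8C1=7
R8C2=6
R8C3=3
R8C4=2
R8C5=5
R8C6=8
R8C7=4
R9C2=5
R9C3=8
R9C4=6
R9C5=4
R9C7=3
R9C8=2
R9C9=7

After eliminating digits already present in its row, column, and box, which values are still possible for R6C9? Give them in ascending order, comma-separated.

2,9

Row 6 already contains {1, 3, 5}.
Column 9 already contains {1, 4, 5, 6, 7}.
Its 3×3 block (box 6) already contains {1, 3, 4, 6, 8}.
Removing those from 1–9 leaves {2, 9} as the candidates for R6C9.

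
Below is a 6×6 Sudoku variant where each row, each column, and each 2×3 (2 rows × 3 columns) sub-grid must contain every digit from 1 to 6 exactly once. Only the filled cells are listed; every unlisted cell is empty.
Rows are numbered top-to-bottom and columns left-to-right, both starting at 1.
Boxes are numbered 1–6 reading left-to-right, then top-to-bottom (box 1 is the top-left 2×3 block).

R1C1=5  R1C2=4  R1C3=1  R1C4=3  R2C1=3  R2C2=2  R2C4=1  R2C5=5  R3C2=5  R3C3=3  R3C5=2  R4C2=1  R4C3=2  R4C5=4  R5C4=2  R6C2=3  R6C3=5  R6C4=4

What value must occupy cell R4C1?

6

Row 4 already contains {1, 2, 4}.
Column 1 already contains {3, 5}.
Its 2×3 block (box 3) already contains {1, 2, 3, 5}.
The only value from 1–6 not eliminated is 6, so R4C1 = 6.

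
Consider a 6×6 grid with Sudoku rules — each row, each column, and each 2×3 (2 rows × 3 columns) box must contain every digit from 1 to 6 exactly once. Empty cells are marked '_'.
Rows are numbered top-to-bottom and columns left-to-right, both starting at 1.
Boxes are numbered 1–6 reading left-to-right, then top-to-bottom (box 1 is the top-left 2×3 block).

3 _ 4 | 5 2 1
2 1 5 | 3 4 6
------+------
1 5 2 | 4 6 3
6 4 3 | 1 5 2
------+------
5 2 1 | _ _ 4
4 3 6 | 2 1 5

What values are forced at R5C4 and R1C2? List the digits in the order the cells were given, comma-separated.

6,6

For R5C4:
  Row 5 already contains {1, 2, 4, 5}.
  Column 4 already contains {1, 2, 3, 4, 5}.
  Its 2×3 block (box 6) already contains {1, 2, 4, 5}.
  The only value from 1–6 not eliminated is 6, so R5C4 = 6.
For R1C2:
  Row 1 already contains {1, 2, 3, 4, 5}.
  Column 2 already contains {1, 2, 3, 4, 5}.
  Its 2×3 block (box 1) already contains {1, 2, 3, 4, 5}.
  The only value from 1–6 not eliminated is 6, so R1C2 = 6.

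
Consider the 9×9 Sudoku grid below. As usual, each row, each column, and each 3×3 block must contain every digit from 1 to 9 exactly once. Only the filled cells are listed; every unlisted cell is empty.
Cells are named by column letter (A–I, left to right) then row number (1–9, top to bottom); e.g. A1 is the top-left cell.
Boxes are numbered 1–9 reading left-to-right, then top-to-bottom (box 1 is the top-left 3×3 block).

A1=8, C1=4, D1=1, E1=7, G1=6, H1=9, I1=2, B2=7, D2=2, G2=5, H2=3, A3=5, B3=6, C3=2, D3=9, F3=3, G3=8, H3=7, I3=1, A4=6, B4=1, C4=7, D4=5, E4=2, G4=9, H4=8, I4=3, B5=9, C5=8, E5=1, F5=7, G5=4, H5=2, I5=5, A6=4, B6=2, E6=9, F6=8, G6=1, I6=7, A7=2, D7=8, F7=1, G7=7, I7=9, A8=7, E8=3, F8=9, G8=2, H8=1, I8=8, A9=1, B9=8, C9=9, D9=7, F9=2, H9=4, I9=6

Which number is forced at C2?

1

Row 2 already contains {2, 3, 5, 7}.
Column C already contains {2, 4, 7, 8, 9}.
Its 3×3 block (box 1) already contains {2, 4, 5, 6, 7, 8}.
The only value from 1–9 not eliminated is 1, so C2 = 1.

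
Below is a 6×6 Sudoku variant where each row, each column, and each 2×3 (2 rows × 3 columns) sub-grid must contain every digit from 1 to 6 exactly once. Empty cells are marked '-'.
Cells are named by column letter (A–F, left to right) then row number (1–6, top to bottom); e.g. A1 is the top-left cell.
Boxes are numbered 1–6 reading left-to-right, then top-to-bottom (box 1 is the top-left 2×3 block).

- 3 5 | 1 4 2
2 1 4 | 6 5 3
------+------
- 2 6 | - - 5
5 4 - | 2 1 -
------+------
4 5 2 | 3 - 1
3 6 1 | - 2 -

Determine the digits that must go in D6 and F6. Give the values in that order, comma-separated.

5,4

For D6:
  Consider where 5 can go in row 6.
  F6 is out (column F already has a 5).
  So the only cell in row 6 that can hold 5 is D6.
  So D6 = 5.
For F6:
  Row 6 already contains {1, 2, 3, 6}.
  Column F already contains {1, 2, 3, 5}.
  Its 2×3 block (box 6) already contains {1, 2, 3}.
  The only value from 1–6 not eliminated is 4, so F6 = 4.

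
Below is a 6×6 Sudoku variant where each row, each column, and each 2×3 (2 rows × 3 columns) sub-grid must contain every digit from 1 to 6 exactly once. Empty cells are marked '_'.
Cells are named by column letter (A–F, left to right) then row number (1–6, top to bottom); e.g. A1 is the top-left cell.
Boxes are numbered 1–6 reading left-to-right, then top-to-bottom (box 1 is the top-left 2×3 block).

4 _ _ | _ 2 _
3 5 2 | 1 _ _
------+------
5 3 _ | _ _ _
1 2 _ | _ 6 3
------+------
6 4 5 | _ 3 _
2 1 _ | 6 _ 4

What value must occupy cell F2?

6

Row 2 already contains {1, 2, 3, 5}.
Column F already contains {3, 4}.
Its 2×3 block (box 2) already contains {1, 2}.
The only value from 1–6 not eliminated is 6, so F2 = 6.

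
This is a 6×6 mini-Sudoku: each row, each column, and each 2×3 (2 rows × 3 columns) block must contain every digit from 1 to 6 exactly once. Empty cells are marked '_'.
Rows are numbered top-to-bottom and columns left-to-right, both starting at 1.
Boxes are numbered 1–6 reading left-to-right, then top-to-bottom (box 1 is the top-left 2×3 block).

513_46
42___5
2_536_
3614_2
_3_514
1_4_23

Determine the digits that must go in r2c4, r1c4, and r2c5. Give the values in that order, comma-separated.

For r2c4:
  Row 2 already contains {2, 4, 5}.
  Column 4 already contains {3, 4, 5}.
  Its 2×3 block (box 2) already contains {4, 5, 6}.
  The only value from 1–6 not eliminated is 1, so r2c4 = 1.
For r1c4:
  Row 1 already contains {1, 3, 4, 5, 6}.
  Column 4 already contains {3, 4, 5}.
  Its 2×3 block (box 2) already contains {4, 5, 6}.
  The only value from 1–6 not eliminated is 2, so r1c4 = 2.
For r2c5:
  Row 2 already contains {2, 4, 5}.
  Column 5 already contains {1, 2, 4, 6}.
  Its 2×3 block (box 2) already contains {4, 5, 6}.
  The only value from 1–6 not eliminated is 3, so r2c5 = 3.

1,2,3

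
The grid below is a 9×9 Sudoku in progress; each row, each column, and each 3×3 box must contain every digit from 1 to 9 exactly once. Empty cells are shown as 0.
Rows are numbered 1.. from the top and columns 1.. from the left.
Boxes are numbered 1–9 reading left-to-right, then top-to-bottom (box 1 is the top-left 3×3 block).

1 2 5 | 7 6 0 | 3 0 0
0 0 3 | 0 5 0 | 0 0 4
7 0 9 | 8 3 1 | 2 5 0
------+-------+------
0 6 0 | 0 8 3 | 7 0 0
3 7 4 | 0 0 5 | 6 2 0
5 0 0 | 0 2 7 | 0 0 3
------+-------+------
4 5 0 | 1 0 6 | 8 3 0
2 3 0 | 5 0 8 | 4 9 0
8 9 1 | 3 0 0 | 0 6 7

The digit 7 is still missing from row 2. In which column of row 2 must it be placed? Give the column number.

Consider where 7 can go in row 2.
row 2, column 1 is out (column 1 already has a 7).
row 2, column 2 is out (column 2 already has a 7).
row 2, column 4 is out (column 4 already has a 7).
row 2, column 6 is out (column 6 already has a 7).
row 2, column 7 is out (column 7 already has a 7).
So the only cell in row 2 that can hold 7 is row 2, column 8.
That is column 8.

8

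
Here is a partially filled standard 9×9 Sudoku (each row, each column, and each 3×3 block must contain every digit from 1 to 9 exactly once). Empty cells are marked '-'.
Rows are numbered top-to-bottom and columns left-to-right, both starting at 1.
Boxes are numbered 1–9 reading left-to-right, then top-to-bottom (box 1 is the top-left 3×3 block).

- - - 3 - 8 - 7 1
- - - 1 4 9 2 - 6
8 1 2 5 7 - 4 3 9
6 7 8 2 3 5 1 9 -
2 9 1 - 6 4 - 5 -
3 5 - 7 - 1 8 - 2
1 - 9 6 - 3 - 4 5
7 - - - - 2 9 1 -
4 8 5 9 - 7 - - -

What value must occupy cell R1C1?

9

Cell R1C1 itself could take any of {5, 9} by direct elimination.
Consider where 9 can go in box 1.
R1C2 is out (column 2 already has a 9).
R1C3 is out (column 3 already has a 9).
R2C1 is out (row 2 already has a 9).
R2C2 is out (row 2 already has a 9).
R2C3 is out (row 2 already has a 9).
So the only cell in box 1 that can hold 9 is R1C1.
Therefore R1C1 = 9.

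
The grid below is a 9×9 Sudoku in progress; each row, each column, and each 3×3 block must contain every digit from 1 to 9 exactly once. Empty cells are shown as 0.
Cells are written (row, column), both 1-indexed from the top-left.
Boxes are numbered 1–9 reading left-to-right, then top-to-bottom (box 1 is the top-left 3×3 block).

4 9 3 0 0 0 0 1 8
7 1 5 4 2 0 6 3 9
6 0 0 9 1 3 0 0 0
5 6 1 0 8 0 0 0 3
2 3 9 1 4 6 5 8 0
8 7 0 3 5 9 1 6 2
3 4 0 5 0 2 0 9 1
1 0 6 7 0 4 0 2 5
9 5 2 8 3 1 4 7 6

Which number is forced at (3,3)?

8

Row 3 already contains {1, 3, 6, 9}.
Column 3 already contains {1, 2, 3, 5, 6, 9}.
Its 3×3 block (box 1) already contains {1, 3, 4, 5, 6, 7, 9}.
The only value from 1–9 not eliminated is 8, so (3,3) = 8.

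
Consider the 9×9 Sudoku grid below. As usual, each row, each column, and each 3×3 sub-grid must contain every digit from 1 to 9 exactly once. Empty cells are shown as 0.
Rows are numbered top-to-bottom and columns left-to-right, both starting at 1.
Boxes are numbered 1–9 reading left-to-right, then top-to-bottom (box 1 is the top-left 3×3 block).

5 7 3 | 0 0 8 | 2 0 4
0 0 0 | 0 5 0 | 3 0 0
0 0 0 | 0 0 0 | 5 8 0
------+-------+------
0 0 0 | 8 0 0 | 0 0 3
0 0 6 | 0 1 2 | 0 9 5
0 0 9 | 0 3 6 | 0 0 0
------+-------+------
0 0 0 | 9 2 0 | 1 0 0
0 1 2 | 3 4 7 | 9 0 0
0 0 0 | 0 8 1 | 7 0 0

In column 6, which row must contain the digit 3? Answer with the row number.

Consider where 3 can go in column 6.
R2C6 is out (row 2 already has a 3).
R4C6 is out (row 4 already has a 3).
R7C6 is out (box 8 already has a 3).
So the only cell in column 6 that can hold 3 is R3C6.
That is row 3.

3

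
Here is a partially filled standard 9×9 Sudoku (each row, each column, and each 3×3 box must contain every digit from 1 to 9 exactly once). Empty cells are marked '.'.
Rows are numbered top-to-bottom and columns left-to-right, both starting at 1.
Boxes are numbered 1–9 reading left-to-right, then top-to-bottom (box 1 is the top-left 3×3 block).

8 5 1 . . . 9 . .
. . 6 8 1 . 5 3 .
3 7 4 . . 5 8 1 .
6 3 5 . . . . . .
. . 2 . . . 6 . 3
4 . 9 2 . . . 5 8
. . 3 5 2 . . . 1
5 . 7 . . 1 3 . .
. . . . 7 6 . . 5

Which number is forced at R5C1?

7

Cell R5C1 itself could take any of {1, 7} by direct elimination.
Consider where 7 can go in column 1.
R2C1 is out (box 1 already has a 7).
R7C1 is out (box 7 already has a 7).
R9C1 is out (row 9 already has a 7).
So the only cell in column 1 that can hold 7 is R5C1.
Therefore R5C1 = 7.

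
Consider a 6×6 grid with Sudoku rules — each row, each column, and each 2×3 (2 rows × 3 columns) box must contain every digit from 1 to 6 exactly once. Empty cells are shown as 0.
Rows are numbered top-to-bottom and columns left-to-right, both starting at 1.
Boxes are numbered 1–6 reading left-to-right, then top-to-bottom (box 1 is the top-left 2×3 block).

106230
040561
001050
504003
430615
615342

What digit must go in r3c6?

6

Cell r3c6 itself could take any of {4, 6} by direct elimination.
Consider where 6 can go in box 4.
r3c4 is out (column 4 already has a 6).
r4c4 is out (column 4 already has a 6).
r4c5 is out (column 5 already has a 6).
So the only cell in box 4 that can hold 6 is r3c6.
Therefore r3c6 = 6.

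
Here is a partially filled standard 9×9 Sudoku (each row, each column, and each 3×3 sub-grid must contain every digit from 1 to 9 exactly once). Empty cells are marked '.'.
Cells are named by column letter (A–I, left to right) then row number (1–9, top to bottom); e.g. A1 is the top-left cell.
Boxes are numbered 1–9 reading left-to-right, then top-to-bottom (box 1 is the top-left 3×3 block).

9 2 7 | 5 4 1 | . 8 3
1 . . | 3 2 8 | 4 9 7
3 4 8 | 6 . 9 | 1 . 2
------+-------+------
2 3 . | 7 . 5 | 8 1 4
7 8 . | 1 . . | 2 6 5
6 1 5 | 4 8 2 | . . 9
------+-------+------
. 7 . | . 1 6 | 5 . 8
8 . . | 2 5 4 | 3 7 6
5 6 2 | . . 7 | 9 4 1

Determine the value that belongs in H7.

Row 7 already contains {1, 5, 6, 7, 8}.
Column H already contains {1, 4, 6, 7, 8, 9}.
Its 3×3 block (box 9) already contains {1, 3, 4, 5, 6, 7, 8, 9}.
The only value from 1–9 not eliminated is 2, so H7 = 2.

2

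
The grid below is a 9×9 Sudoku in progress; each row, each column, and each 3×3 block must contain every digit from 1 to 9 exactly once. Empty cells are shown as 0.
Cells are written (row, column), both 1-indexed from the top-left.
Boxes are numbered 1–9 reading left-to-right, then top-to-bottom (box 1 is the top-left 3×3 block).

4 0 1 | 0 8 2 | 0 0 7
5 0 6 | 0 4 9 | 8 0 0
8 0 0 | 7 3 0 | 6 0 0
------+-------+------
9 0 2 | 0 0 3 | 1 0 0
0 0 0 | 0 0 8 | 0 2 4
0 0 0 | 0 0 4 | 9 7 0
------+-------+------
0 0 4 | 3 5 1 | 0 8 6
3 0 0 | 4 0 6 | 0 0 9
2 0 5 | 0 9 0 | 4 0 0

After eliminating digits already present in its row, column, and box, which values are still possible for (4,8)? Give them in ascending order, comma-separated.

Row 4 already contains {1, 2, 3, 9}.
Column 8 already contains {2, 7, 8}.
Its 3×3 block (box 6) already contains {1, 2, 4, 7, 9}.
Removing those from 1–9 leaves {5, 6} as the candidates for (4,8).

5,6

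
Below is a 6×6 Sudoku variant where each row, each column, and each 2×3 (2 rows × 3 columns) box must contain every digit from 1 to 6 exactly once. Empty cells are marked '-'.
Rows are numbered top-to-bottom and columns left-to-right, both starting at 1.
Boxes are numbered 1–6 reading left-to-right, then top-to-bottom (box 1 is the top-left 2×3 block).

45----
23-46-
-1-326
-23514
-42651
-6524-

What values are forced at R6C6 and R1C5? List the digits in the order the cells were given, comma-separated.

For R6C6:
  Row 6 already contains {2, 4, 5, 6}.
  Column 6 already contains {1, 4, 6}.
  Its 2×3 block (box 6) already contains {1, 2, 4, 5, 6}.
  The only value from 1–6 not eliminated is 3, so R6C6 = 3.
For R1C5:
  Row 1 already contains {4, 5}.
  Column 5 already contains {1, 2, 4, 5, 6}.
  Its 2×3 block (box 2) already contains {4, 6}.
  The only value from 1–6 not eliminated is 3, so R1C5 = 3.

3,3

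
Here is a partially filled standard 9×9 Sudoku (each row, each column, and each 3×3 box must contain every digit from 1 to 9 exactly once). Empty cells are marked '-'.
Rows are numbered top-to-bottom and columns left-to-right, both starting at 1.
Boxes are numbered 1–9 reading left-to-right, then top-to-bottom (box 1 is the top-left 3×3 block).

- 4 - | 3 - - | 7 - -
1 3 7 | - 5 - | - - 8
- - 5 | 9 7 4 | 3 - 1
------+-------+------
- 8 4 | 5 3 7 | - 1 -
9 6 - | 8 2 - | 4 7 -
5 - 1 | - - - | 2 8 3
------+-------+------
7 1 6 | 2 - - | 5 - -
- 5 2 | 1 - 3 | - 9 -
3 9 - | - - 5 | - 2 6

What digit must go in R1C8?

Cell R1C8 itself could take any of {5, 6} by direct elimination.
Consider where 5 can go in column 8.
R2C8 is out (row 2 already has a 5).
R3C8 is out (row 3 already has a 5).
R7C8 is out (row 7 already has a 5).
So the only cell in column 8 that can hold 5 is R1C8.
Therefore R1C8 = 5.

5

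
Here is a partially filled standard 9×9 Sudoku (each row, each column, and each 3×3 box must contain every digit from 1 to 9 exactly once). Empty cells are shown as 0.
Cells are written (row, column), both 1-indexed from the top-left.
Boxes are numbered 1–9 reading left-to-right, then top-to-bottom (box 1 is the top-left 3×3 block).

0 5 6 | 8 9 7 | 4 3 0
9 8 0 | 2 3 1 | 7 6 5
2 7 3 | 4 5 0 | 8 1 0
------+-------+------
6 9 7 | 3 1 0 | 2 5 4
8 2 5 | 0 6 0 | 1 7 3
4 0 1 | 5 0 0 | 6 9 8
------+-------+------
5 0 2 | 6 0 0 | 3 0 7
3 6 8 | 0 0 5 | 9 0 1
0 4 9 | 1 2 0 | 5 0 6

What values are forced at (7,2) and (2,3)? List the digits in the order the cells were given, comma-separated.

For (7,2):
  Row 7 already contains {2, 3, 5, 6, 7}.
  Column 2 already contains {2, 4, 5, 6, 7, 8, 9}.
  Its 3×3 block (box 7) already contains {2, 3, 4, 5, 6, 8, 9}.
  The only value from 1–9 not eliminated is 1, so (7,2) = 1.
For (2,3):
  Row 2 already contains {1, 2, 3, 5, 6, 7, 8, 9}.
  Column 3 already contains {1, 2, 3, 5, 6, 7, 8, 9}.
  Its 3×3 block (box 1) already contains {2, 3, 5, 6, 7, 8, 9}.
  The only value from 1–9 not eliminated is 4, so (2,3) = 4.

1,4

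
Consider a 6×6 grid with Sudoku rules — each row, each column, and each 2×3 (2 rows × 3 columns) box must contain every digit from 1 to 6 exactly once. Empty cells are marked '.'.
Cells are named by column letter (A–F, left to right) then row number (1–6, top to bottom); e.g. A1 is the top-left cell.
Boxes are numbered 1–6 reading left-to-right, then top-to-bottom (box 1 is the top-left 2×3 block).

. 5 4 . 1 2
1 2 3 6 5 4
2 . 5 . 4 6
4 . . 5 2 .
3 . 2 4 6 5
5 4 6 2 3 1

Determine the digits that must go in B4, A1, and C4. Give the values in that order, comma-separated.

For B4:
  Consider where 6 can go in row 4.
  C4 is out (column C already has a 6).
  F4 is out (column F already has a 6).
  So the only cell in row 4 that can hold 6 is B4.
  So B4 = 6.
For A1:
  Row 1 already contains {1, 2, 4, 5}.
  Column A already contains {1, 2, 3, 4, 5}.
  Its 2×3 block (box 1) already contains {1, 2, 3, 4, 5}.
  The only value from 1–6 not eliminated is 6, so A1 = 6.
For C4:
  Row 4 already contains {2, 4, 5}.
  Column C already contains {2, 3, 4, 5, 6}.
  Its 2×3 block (box 3) already contains {2, 4, 5}.
  The only value from 1–6 not eliminated is 1, so C4 = 1.

6,6,1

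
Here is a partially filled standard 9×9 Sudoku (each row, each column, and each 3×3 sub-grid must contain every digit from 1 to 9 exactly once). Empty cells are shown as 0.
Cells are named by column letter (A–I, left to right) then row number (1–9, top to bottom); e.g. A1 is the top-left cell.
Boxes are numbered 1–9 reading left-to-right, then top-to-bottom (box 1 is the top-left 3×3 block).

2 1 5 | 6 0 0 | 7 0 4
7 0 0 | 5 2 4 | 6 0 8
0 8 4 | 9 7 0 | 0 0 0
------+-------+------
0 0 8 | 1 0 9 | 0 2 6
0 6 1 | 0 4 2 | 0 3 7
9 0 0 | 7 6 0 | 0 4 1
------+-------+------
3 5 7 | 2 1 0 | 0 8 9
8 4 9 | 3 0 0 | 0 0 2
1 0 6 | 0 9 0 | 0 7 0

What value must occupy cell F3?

Cell F3 itself could take any of {1, 3} by direct elimination.
Consider where 1 can go in box 2.
E1 is out (row 1 already has a 1).
F1 is out (row 1 already has a 1).
So the only cell in box 2 that can hold 1 is F3.
Therefore F3 = 1.

1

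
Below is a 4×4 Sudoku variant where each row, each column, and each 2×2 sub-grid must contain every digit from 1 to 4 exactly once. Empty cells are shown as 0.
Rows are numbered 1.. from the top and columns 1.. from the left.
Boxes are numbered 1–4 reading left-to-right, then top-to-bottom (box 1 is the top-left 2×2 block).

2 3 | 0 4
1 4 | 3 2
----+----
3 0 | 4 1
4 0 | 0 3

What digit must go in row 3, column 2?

Row 3 already contains {1, 3, 4}.
Column 2 already contains {3, 4}.
Its 2×2 block (box 3) already contains {3, 4}.
The only value from 1–4 not eliminated is 2, so row 3, column 2 = 2.

2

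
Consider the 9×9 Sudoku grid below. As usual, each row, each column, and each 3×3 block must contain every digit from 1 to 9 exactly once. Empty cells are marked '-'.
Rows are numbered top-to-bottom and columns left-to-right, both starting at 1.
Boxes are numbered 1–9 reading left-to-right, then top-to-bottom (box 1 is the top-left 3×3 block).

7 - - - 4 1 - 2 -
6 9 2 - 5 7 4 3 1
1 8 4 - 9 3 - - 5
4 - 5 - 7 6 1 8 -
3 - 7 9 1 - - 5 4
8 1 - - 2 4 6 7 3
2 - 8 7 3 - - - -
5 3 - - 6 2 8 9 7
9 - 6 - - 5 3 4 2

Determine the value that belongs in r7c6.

9

Row 7 already contains {2, 3, 7, 8}.
Column 6 already contains {1, 2, 3, 4, 5, 6, 7}.
Its 3×3 block (box 8) already contains {2, 3, 5, 6, 7}.
The only value from 1–9 not eliminated is 9, so r7c6 = 9.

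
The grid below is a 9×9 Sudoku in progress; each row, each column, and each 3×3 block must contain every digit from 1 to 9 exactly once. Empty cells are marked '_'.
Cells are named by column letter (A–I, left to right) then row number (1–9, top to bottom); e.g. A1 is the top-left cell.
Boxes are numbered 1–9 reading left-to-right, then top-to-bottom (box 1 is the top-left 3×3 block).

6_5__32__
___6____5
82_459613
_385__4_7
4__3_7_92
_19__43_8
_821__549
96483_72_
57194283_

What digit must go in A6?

7

Cell A6 itself could take any of {2, 7} by direct elimination.
Consider where 7 can go in box 4.
A4 is out (row 4 already has a 7).
B5 is out (row 5 already has a 7).
C5 is out (row 5 already has a 7).
So the only cell in box 4 that can hold 7 is A6.
Therefore A6 = 7.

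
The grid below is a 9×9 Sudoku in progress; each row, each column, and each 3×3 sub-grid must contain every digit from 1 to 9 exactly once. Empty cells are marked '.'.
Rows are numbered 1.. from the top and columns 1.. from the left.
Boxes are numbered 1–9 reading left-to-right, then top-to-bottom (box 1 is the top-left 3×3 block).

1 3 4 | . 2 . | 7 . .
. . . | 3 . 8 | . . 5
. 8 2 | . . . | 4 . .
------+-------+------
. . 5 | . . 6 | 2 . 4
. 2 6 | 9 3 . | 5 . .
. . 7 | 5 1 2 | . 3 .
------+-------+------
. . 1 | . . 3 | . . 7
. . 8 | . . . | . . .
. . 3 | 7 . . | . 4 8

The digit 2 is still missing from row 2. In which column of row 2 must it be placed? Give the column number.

Consider where 2 can go in row 2.
row 2, column 1 is out (box 1 already has a 2).
row 2, column 2 is out (column 2 already has a 2).
row 2, column 3 is out (column 3 already has a 2).
row 2, column 5 is out (column 5 already has a 2).
row 2, column 7 is out (column 7 already has a 2).
So the only cell in row 2 that can hold 2 is row 2, column 8.
That is column 8.

8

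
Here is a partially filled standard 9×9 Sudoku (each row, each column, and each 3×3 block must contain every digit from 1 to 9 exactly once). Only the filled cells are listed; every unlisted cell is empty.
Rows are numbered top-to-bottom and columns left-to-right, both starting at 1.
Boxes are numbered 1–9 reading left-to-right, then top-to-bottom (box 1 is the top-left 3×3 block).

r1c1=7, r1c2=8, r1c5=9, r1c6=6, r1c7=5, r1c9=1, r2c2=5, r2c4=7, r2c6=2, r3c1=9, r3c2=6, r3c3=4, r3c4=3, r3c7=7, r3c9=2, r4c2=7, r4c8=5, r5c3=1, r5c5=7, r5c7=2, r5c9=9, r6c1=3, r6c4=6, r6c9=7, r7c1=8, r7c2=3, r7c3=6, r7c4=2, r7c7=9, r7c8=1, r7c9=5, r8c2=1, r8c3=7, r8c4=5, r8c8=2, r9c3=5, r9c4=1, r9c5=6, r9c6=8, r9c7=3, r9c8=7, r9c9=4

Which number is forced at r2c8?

9

Cell r2c8 itself could take any of {3, 4, 6, 8, 9} by direct elimination.
Consider where 9 can go in box 3.
r1c8 is out (row 1 already has a 9).
r2c7 is out (column 7 already has a 9).
r2c9 is out (column 9 already has a 9).
r3c8 is out (row 3 already has a 9).
So the only cell in box 3 that can hold 9 is r2c8.
Therefore r2c8 = 9.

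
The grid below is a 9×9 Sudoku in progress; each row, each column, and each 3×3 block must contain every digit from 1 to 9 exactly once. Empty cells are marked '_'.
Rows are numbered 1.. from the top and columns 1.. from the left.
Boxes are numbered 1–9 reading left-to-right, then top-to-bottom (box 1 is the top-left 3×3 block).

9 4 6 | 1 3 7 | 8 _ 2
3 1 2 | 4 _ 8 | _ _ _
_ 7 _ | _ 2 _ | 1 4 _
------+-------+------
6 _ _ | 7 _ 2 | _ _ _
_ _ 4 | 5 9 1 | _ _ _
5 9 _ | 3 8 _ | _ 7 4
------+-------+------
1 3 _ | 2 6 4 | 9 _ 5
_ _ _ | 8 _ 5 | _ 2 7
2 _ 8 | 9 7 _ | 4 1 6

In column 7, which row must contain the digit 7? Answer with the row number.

2

Consider where 7 can go in column 7.
row 4, column 7 is out (row 4 already has a 7).
row 5, column 7 is out (box 6 already has a 7).
row 6, column 7 is out (row 6 already has a 7).
row 8, column 7 is out (row 8 already has a 7).
So the only cell in column 7 that can hold 7 is row 2, column 7.
That is row 2.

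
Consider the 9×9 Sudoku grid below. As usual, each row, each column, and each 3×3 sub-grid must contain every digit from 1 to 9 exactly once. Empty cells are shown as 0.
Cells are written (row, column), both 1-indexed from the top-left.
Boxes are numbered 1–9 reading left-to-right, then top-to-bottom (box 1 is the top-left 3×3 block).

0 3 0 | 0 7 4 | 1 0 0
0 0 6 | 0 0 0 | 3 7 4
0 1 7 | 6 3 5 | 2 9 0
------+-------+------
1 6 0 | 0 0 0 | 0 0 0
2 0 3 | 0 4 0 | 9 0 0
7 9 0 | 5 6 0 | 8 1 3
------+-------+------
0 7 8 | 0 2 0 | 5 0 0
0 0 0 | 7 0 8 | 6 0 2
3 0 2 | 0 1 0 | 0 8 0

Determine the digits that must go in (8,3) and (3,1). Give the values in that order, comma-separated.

1,4

For (8,3):
  Consider where 1 can go in box 7.
  (7,1) is out (column 1 already has a 1).
  (8,1) is out (column 1 already has a 1).
  (8,2) is out (column 2 already has a 1).
  (9,2) is out (row 9 already has a 1).
  So the only cell in box 7 that can hold 1 is (8,3).
  So (8,3) = 1.
For (3,1):
  Consider where 4 can go in row 3.
  (3,9) is out (column 9 already has a 4).
  So the only cell in row 3 that can hold 4 is (3,1).
  So (3,1) = 4.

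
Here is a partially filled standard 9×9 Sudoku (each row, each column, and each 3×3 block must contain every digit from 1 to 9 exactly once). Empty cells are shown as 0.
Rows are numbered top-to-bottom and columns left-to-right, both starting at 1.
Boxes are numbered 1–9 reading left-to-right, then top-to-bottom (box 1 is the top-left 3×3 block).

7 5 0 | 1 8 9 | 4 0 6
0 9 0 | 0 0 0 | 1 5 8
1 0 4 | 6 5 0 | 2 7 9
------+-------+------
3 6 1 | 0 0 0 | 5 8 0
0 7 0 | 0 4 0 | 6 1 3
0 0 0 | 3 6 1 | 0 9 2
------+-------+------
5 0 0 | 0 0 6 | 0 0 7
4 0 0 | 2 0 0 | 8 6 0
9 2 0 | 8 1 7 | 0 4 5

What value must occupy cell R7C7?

Cell R7C7 itself could take any of {3, 9} by direct elimination.
Consider where 9 can go in column 7.
R6C7 is out (row 6 already has a 9).
R9C7 is out (row 9 already has a 9).
So the only cell in column 7 that can hold 9 is R7C7.
Therefore R7C7 = 9.

9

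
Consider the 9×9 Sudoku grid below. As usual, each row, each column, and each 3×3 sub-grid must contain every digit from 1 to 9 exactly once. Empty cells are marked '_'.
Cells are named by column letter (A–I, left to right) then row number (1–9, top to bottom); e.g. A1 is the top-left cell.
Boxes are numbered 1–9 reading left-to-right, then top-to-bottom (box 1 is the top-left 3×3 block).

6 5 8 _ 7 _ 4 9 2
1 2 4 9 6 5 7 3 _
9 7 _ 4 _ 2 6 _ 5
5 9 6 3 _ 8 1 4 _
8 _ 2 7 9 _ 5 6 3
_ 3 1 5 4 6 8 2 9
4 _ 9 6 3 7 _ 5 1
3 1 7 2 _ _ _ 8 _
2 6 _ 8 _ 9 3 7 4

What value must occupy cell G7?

Row 7 already contains {1, 3, 4, 5, 6, 7, 9}.
Column G already contains {1, 3, 4, 5, 6, 7, 8}.
Its 3×3 block (box 9) already contains {1, 3, 4, 5, 7, 8}.
The only value from 1–9 not eliminated is 2, so G7 = 2.

2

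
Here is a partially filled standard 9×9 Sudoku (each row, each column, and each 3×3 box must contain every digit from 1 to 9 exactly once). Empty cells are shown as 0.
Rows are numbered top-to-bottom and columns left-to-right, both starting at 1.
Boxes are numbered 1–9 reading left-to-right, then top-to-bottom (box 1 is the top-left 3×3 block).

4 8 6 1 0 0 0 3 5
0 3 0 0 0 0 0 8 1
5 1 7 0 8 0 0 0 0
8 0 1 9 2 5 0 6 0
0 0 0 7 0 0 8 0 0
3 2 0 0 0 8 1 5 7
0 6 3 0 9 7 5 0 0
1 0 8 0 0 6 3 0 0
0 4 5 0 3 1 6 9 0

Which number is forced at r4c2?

7

Row 4 already contains {1, 2, 5, 6, 8, 9}.
Column 2 already contains {1, 2, 3, 4, 6, 8}.
Its 3×3 block (box 4) already contains {1, 2, 3, 8}.
The only value from 1–9 not eliminated is 7, so r4c2 = 7.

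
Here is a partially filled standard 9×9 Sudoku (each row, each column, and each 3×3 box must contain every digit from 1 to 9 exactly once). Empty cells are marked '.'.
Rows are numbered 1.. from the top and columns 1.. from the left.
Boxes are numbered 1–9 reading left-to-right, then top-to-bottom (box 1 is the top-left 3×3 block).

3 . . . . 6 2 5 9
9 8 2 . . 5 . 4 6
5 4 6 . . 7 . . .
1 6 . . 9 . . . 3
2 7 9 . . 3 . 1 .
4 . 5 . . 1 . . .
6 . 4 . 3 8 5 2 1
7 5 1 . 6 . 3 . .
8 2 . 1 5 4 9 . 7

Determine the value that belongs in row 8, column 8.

Row 8 already contains {1, 3, 5, 6, 7}.
Column 8 already contains {1, 2, 4, 5}.
Its 3×3 block (box 9) already contains {1, 2, 3, 5, 7, 9}.
The only value from 1–9 not eliminated is 8, so row 8, column 8 = 8.

8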